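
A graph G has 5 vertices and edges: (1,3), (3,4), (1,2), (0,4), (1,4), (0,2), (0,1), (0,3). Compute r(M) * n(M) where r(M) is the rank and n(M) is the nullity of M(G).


r(M) = |V| - c = 5 - 1 = 4.
nullity = |E| - r(M) = 8 - 4 = 4.
Product = 4 * 4 = 16.

16


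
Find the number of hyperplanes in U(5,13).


Hyperplanes of U(5,13) are flats of rank 4.
In a uniform matroid, these are exactly the (4)-element subsets.
Count = C(13,4) = 13! / (4! * 9!) = 715.

715


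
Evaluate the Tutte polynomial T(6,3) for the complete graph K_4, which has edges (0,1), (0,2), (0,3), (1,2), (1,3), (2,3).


T(K_4; x,y) = x^3 + 3x^2 + 4xy + 2x + y^3 + 3y^2 + 2y.
Substituting x=6, y=3:
= 216 + 108 + 72 + 12 + 27 + 27 + 6
= 468.

468


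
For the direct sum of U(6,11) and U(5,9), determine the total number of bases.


Bases of a direct sum M1 + M2: |B| = |B(M1)| * |B(M2)|.
|B(U(6,11))| = C(11,6) = 462.
|B(U(5,9))| = C(9,5) = 126.
Total bases = 462 * 126 = 58212.

58212


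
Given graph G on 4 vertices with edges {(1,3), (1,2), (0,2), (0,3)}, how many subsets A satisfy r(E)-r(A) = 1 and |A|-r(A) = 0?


R(x,y) = sum over A in 2^E of x^(r(E)-r(A)) * y^(|A|-r(A)).
G has 4 vertices, 4 edges. r(E) = 3.
Enumerate all 2^4 = 16 subsets.
Count subsets with r(E)-r(A)=1 and |A|-r(A)=0: 6.

6


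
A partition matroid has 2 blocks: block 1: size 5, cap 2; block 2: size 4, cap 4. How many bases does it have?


A basis picks exactly ci elements from block i.
Number of bases = product of C(|Si|, ci).
= C(5,2) * C(4,4)
= 10 * 1
= 10.

10


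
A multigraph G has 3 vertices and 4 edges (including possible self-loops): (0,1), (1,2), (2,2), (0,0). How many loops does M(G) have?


In a graphic matroid, a loop is a self-loop edge (u,u) with rank 0.
Examining all 4 edges for self-loops...
Self-loops found: (2,2), (0,0)
Number of loops = 2.

2


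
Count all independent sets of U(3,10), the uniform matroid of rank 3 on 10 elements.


Independent sets of U(3,10) are all subsets of size <= 3.
Count = C(10,0) + C(10,1) + C(10,2) + C(10,3)
     = 1 + 10 + 45 + 120
     = 176.

176


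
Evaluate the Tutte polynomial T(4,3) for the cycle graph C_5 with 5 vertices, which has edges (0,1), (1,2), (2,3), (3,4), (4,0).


T(C_5; x,y) = x + x^2 + ... + x^(4) + y.
T(4,3) = 4^1 + 4^2 + 4^3 + 4^4 + 3
= 4 + 16 + 64 + 256 + 3
= 343.

343


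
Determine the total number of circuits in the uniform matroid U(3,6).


In U(3,6), circuits are the (4)-element subsets.
Any set of 4 elements is dependent, and removing any one element gives
an independent set of size 3, so it is a minimal dependent set.
Number of circuits = C(6,4) = (6 * 5 * 4 * 3) / (1 * 2 * 3 * 4) = 15.

15


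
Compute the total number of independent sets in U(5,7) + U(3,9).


For a direct sum, |I(M1+M2)| = |I(M1)| * |I(M2)|.
|I(U(5,7))| = sum C(7,k) for k=0..5 = 120.
|I(U(3,9))| = sum C(9,k) for k=0..3 = 130.
Total = 120 * 130 = 15600.

15600


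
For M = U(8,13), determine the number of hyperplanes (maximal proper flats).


Hyperplanes of U(8,13) are flats of rank 7.
In a uniform matroid, these are exactly the (7)-element subsets.
Count = (13 choose 7) = 1716.

1716


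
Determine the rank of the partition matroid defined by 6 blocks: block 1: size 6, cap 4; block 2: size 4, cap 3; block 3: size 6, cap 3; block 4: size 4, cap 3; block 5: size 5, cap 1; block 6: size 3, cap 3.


Rank of a partition matroid = sum of min(|Si|, ci) for each block.
= min(6,4) + min(4,3) + min(6,3) + min(4,3) + min(5,1) + min(3,3)
= 4 + 3 + 3 + 3 + 1 + 3
= 17.

17


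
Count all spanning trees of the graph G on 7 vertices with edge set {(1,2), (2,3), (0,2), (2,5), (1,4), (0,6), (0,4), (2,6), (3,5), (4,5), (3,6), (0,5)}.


By Kirchhoff's matrix tree theorem, the number of spanning trees equals
the determinant of any cofactor of the Laplacian matrix L.
G has 7 vertices and 12 edges.
Computing the (6 x 6) cofactor determinant gives 323.

323


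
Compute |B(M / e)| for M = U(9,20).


Contracting e from U(9,20) gives U(8,19).
Bases of U(8,19) = (19 choose 8) = 75582.

75582


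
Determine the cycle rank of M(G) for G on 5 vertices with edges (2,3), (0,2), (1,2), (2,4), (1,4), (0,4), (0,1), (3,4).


Cycle rank (nullity) = |E| - r(M) = |E| - (|V| - c).
|E| = 8, |V| = 5, c = 1.
Nullity = 8 - (5 - 1) = 8 - 4 = 4.

4


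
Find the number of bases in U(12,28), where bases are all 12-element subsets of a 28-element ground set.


Bases of U(12,28) are all 12-element subsets of the 28-element ground set.
Number of bases = C(28,12).
C(28,12) = 28! / (12! * 16!) = 30421755.

30421755


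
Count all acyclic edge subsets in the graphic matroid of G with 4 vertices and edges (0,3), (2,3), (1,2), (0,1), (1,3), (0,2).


An independent set in a graphic matroid is an acyclic edge subset.
G has 4 vertices and 6 edges.
Enumerate all 2^6 = 64 subsets, checking for acyclicity.
Total independent sets = 38.

38


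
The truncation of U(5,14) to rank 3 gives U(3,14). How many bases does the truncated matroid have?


Truncating U(5,14) to rank 3 gives U(3,14).
Bases of U(3,14) are all 3-element subsets of 14 elements.
Number of bases = C(14,3) = 14! / (3! * 11!) = 364.

364


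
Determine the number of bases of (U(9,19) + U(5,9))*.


(M1+M2)* = M1* + M2*.
M1* = U(10,19), bases: C(19,10) = 92378.
M2* = U(4,9), bases: C(9,4) = 126.
|B(M*)| = 92378 * 126 = 11639628.

11639628


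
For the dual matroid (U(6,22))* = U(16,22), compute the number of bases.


The dual of U(r,n) is U(n-r, n) = U(16,22).
Bases of U(16,22) are all (16)-element subsets.
|B(M*)| = C(22,16) = 22! / (16! * 6!) = 74613.

74613


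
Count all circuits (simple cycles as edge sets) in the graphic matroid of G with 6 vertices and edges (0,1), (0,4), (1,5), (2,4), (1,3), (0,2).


A circuit in a graphic matroid = edge set of a simple cycle.
G has 6 vertices and 6 edges.
Enumerating all minimal edge subsets forming cycles...
Total circuits found: 1.

1


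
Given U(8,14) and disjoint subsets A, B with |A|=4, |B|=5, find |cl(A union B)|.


|A union B| = 4 + 5 = 9 (disjoint).
In U(8,14), cl(S) = S if |S| < 8, else cl(S) = E.
Since 9 >= 8, cl(A union B) = E.
|cl(A union B)| = 14.

14


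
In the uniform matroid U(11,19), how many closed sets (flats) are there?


Flats of U(11,19): every subset of size < 11 is a flat, plus E itself.
Count = (19 choose 0) + (19 choose 1) + (19 choose 2) + (19 choose 3) + (19 choose 4) + (19 choose 5) + (19 choose 6) + (19 choose 7) + (19 choose 8) + (19 choose 9) + (19 choose 10) + 1
     = 1 + 19 + 171 + 969 + 3876 + 11628 + 27132 + 50388 + 75582 + 92378 + 92378 + 1
     = 354523.

354523


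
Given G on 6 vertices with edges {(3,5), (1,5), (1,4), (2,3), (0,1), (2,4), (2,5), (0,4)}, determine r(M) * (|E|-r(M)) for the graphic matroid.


r(M) = |V| - c = 6 - 1 = 5.
nullity = |E| - r(M) = 8 - 5 = 3.
Product = 5 * 3 = 15.

15


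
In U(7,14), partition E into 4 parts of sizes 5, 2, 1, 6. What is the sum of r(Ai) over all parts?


r(Ai) = min(|Ai|, 7) for each part.
Sum = min(5,7) + min(2,7) + min(1,7) + min(6,7)
    = 5 + 2 + 1 + 6
    = 14.

14


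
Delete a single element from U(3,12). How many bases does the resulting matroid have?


Deleting e from U(3,12) gives U(3,11) since n > r.
Bases of U(3,11) = C(11,3) = 11! / (3! * 8!) = 165.

165


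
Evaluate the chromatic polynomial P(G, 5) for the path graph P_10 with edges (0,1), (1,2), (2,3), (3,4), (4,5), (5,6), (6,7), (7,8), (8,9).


P(P_10, k) = k * (k-1)^(9).
P(5) = 5 * 4^9 = 5 * 262144 = 1310720.

1310720


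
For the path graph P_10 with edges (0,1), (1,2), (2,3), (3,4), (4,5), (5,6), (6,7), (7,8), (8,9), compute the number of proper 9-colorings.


P(P_10, k) = k * (k-1)^(9).
P(9) = 9 * 8^9 = 9 * 134217728 = 1207959552.

1207959552


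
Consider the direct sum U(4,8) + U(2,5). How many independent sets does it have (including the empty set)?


For a direct sum, |I(M1+M2)| = |I(M1)| * |I(M2)|.
|I(U(4,8))| = sum C(8,k) for k=0..4 = 163.
|I(U(2,5))| = sum C(5,k) for k=0..2 = 16.
Total = 163 * 16 = 2608.

2608


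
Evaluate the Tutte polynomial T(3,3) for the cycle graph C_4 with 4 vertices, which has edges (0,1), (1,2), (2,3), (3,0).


T(C_4; x,y) = x + x^2 + ... + x^(3) + y.
T(3,3) = 3^1 + 3^2 + 3^3 + 3
= 3 + 9 + 27 + 3
= 42.

42


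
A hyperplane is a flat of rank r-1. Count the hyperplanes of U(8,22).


Hyperplanes of U(8,22) are flats of rank 7.
In a uniform matroid, these are exactly the (7)-element subsets.
Count = C(22,7) = 22! / (7! * 15!) = 170544.

170544


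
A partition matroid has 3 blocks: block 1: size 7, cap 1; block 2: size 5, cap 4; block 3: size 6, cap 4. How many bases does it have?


A basis picks exactly ci elements from block i.
Number of bases = product of C(|Si|, ci).
= C(7,1) * C(5,4) * C(6,4)
= 7 * 5 * 15
= 525.

525


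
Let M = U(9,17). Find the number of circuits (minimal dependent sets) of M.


In U(9,17), circuits are the (10)-element subsets.
Any set of 10 elements is dependent, and removing any one element gives
an independent set of size 9, so it is a minimal dependent set.
Number of circuits = C(17,10) = 19448.

19448


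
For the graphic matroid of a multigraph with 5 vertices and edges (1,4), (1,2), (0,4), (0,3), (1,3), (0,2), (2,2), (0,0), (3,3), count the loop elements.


In a graphic matroid, a loop is a self-loop edge (u,u) with rank 0.
Examining all 9 edges for self-loops...
Self-loops found: (2,2), (0,0), (3,3)
Number of loops = 3.

3


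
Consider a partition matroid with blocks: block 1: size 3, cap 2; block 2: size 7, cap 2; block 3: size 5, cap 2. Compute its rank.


Rank of a partition matroid = sum of min(|Si|, ci) for each block.
= min(3,2) + min(7,2) + min(5,2)
= 2 + 2 + 2
= 6.

6


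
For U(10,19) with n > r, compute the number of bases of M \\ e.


Deleting e from U(10,19) gives U(10,18) since n > r.
Bases of U(10,18) = (18 choose 10) = 43758.

43758


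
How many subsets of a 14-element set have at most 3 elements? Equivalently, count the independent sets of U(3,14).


Independent sets of U(3,14) are all subsets of size <= 3.
Count = C(14,0) + C(14,1) + C(14,2) + C(14,3)
     = 1 + 14 + 91 + 364
     = 470.

470


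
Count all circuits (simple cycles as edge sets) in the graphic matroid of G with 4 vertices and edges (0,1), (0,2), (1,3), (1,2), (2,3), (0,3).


A circuit in a graphic matroid = edge set of a simple cycle.
G has 4 vertices and 6 edges.
Enumerating all minimal edge subsets forming cycles...
Total circuits found: 7.

7


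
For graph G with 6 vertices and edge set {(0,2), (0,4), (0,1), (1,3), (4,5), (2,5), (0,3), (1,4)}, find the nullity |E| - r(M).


Cycle rank (nullity) = |E| - r(M) = |E| - (|V| - c).
|E| = 8, |V| = 6, c = 1.
Nullity = 8 - (6 - 1) = 8 - 5 = 3.

3


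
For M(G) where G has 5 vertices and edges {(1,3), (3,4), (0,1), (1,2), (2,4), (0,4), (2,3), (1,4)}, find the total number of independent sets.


An independent set in a graphic matroid is an acyclic edge subset.
G has 5 vertices and 8 edges.
Enumerate all 2^8 = 256 subsets, checking for acyclicity.
Total independent sets = 128.

128


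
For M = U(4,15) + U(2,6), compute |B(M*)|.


(M1+M2)* = M1* + M2*.
M1* = U(11,15), bases: C(15,11) = 1365.
M2* = U(4,6), bases: C(6,4) = 15.
|B(M*)| = 1365 * 15 = 20475.

20475


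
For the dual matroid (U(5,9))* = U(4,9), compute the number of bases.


The dual of U(r,n) is U(n-r, n) = U(4,9).
Bases of U(4,9) are all (4)-element subsets.
|B(M*)| = C(9,4) = 9! / (4! * 5!) = 126.

126


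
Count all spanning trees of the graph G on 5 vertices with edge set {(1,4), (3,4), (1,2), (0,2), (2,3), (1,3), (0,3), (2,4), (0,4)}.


By Kirchhoff's matrix tree theorem, the number of spanning trees equals
the determinant of any cofactor of the Laplacian matrix L.
G has 5 vertices and 9 edges.
Computing the (4 x 4) cofactor determinant gives 75.

75


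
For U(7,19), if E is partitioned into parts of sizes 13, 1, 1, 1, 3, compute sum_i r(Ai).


r(Ai) = min(|Ai|, 7) for each part.
Sum = min(13,7) + min(1,7) + min(1,7) + min(1,7) + min(3,7)
    = 7 + 1 + 1 + 1 + 3
    = 13.

13


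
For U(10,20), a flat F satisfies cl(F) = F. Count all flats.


Flats of U(10,20): every subset of size < 10 is a flat, plus E itself.
Count = C(20,0) + C(20,1) + C(20,2) + C(20,3) + C(20,4) + C(20,5) + C(20,6) + C(20,7) + C(20,8) + C(20,9) + 1
     = 1 + 20 + 190 + 1140 + 4845 + 15504 + 38760 + 77520 + 125970 + 167960 + 1
     = 431911.

431911


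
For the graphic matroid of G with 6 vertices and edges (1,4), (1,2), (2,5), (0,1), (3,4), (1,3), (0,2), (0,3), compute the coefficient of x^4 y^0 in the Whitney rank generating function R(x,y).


R(x,y) = sum over A in 2^E of x^(r(E)-r(A)) * y^(|A|-r(A)).
G has 6 vertices, 8 edges. r(E) = 5.
Enumerate all 2^8 = 256 subsets.
Count subsets with r(E)-r(A)=4 and |A|-r(A)=0: 8.

8


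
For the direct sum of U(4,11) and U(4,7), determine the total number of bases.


Bases of a direct sum M1 + M2: |B| = |B(M1)| * |B(M2)|.
|B(U(4,11))| = C(11,4) = 330.
|B(U(4,7))| = C(7,4) = 35.
Total bases = 330 * 35 = 11550.

11550


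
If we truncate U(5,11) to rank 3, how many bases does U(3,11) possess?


Truncating U(5,11) to rank 3 gives U(3,11).
Bases of U(3,11) are all 3-element subsets of 11 elements.
Number of bases = (11 choose 3) = 165.

165


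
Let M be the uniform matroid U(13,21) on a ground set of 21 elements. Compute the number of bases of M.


Bases of U(13,21) are all 13-element subsets of the 21-element ground set.
Number of bases = C(21,13).
(21 choose 13) = 203490.

203490


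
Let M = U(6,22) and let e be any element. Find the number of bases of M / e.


Contracting e from U(6,22) gives U(5,21).
Bases of U(5,21) = (21 choose 5) = 20349.

20349


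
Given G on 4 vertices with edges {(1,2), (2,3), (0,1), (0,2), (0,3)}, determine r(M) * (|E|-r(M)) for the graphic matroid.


r(M) = |V| - c = 4 - 1 = 3.
nullity = |E| - r(M) = 5 - 3 = 2.
Product = 3 * 2 = 6.

6


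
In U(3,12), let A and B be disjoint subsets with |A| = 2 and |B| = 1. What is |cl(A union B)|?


|A union B| = 2 + 1 = 3 (disjoint).
In U(3,12), cl(S) = S if |S| < 3, else cl(S) = E.
Since 3 >= 3, cl(A union B) = E.
|cl(A union B)| = 12.

12


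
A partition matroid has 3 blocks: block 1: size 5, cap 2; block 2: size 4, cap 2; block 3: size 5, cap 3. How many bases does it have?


A basis picks exactly ci elements from block i.
Number of bases = product of C(|Si|, ci).
= C(5,2) * C(4,2) * C(5,3)
= 10 * 6 * 10
= 600.

600


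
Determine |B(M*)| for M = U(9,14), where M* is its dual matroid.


The dual of U(r,n) is U(n-r, n) = U(5,14).
Bases of U(5,14) are all (5)-element subsets.
|B(M*)| = C(14,5) = 2002.

2002


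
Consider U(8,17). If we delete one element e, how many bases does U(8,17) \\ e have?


Deleting e from U(8,17) gives U(8,16) since n > r.
Bases of U(8,16) = C(16,8) = 12870.

12870


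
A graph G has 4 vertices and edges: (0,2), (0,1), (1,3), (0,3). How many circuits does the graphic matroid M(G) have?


A circuit in a graphic matroid = edge set of a simple cycle.
G has 4 vertices and 4 edges.
Enumerating all minimal edge subsets forming cycles...
Total circuits found: 1.

1


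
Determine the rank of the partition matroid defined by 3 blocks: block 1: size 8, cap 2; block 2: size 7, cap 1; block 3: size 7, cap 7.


Rank of a partition matroid = sum of min(|Si|, ci) for each block.
= min(8,2) + min(7,1) + min(7,7)
= 2 + 1 + 7
= 10.

10


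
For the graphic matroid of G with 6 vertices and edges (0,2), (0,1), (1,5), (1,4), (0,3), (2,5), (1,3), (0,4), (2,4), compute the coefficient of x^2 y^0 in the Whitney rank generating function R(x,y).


R(x,y) = sum over A in 2^E of x^(r(E)-r(A)) * y^(|A|-r(A)).
G has 6 vertices, 9 edges. r(E) = 5.
Enumerate all 2^9 = 512 subsets.
Count subsets with r(E)-r(A)=2 and |A|-r(A)=0: 81.

81


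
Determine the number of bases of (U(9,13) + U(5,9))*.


(M1+M2)* = M1* + M2*.
M1* = U(4,13), bases: C(13,4) = 715.
M2* = U(4,9), bases: C(9,4) = 126.
|B(M*)| = 715 * 126 = 90090.

90090


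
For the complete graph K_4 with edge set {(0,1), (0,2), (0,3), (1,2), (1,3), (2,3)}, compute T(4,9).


T(K_4; x,y) = x^3 + 3x^2 + 4xy + 2x + y^3 + 3y^2 + 2y.
Substituting x=4, y=9:
= 64 + 48 + 144 + 8 + 729 + 243 + 18
= 1254.

1254


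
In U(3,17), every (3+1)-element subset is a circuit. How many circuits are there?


In U(3,17), circuits are the (4)-element subsets.
Any set of 4 elements is dependent, and removing any one element gives
an independent set of size 3, so it is a minimal dependent set.
Number of circuits = C(17,4) = (17 * 16 * 15 * 14) / (1 * 2 * 3 * 4) = 2380.

2380


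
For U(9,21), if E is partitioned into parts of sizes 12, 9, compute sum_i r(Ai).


r(Ai) = min(|Ai|, 9) for each part.
Sum = min(12,9) + min(9,9)
    = 9 + 9
    = 18.

18


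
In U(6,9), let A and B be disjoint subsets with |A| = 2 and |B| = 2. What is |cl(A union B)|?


|A union B| = 2 + 2 = 4 (disjoint).
In U(6,9), cl(S) = S if |S| < 6, else cl(S) = E.
Since 4 < 6, cl(A union B) = A union B.
|cl(A union B)| = 4.

4


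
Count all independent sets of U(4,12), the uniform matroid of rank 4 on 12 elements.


Independent sets of U(4,12) are all subsets of size <= 4.
Count = C(12,0) + C(12,1) + C(12,2) + C(12,3) + C(12,4)
     = 1 + 12 + 66 + 220 + 495
     = 794.

794


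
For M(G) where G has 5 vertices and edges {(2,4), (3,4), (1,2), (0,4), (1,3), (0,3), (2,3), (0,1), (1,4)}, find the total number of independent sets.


An independent set in a graphic matroid is an acyclic edge subset.
G has 5 vertices and 9 edges.
Enumerate all 2^9 = 512 subsets, checking for acyclicity.
Total independent sets = 198.

198


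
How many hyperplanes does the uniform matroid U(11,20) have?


Hyperplanes of U(11,20) are flats of rank 10.
In a uniform matroid, these are exactly the (10)-element subsets.
Count = (20 choose 10) = 184756.

184756


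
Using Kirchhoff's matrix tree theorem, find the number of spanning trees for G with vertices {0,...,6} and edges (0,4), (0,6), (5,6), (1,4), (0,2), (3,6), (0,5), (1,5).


By Kirchhoff's matrix tree theorem, the number of spanning trees equals
the determinant of any cofactor of the Laplacian matrix L.
G has 7 vertices and 8 edges.
Computing the (6 x 6) cofactor determinant gives 11.

11


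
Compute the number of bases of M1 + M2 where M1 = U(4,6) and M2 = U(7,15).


Bases of a direct sum M1 + M2: |B| = |B(M1)| * |B(M2)|.
|B(U(4,6))| = C(6,4) = 15.
|B(U(7,15))| = C(15,7) = 6435.
Total bases = 15 * 6435 = 96525.

96525


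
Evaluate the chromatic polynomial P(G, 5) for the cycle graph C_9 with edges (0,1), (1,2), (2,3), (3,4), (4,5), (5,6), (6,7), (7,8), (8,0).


P(C_9, k) = (k-1)^9 + (-1)^9*(k-1).
P(5) = (4)^9 - 4
= 262144 - 4 = 262140.

262140


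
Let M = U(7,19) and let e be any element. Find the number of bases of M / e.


Contracting e from U(7,19) gives U(6,18).
Bases of U(6,18) = C(18,6) = 18564.

18564


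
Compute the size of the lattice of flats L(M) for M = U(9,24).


Flats of U(9,24): every subset of size < 9 is a flat, plus E itself.
Count = (24 choose 0) + (24 choose 1) + (24 choose 2) + (24 choose 3) + (24 choose 4) + (24 choose 5) + (24 choose 6) + (24 choose 7) + (24 choose 8) + 1
     = 1 + 24 + 276 + 2024 + 10626 + 42504 + 134596 + 346104 + 735471 + 1
     = 1271627.

1271627


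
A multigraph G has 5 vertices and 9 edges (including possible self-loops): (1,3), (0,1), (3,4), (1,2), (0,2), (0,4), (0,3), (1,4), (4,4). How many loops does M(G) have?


In a graphic matroid, a loop is a self-loop edge (u,u) with rank 0.
Examining all 9 edges for self-loops...
Self-loops found: (4,4)
Number of loops = 1.

1


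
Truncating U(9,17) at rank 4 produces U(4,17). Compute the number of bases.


Truncating U(9,17) to rank 4 gives U(4,17).
Bases of U(4,17) are all 4-element subsets of 17 elements.
Number of bases = C(17,4) = 17! / (4! * 13!) = 2380.

2380


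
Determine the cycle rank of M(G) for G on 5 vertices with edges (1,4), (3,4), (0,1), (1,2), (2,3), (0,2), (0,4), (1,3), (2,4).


Cycle rank (nullity) = |E| - r(M) = |E| - (|V| - c).
|E| = 9, |V| = 5, c = 1.
Nullity = 9 - (5 - 1) = 9 - 4 = 5.

5


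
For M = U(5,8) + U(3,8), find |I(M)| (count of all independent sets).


For a direct sum, |I(M1+M2)| = |I(M1)| * |I(M2)|.
|I(U(5,8))| = sum C(8,k) for k=0..5 = 219.
|I(U(3,8))| = sum C(8,k) for k=0..3 = 93.
Total = 219 * 93 = 20367.

20367


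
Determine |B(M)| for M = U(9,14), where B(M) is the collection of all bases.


Bases of U(9,14) are all 9-element subsets of the 14-element ground set.
Number of bases = C(14,9).
(14 choose 9) = 2002.

2002


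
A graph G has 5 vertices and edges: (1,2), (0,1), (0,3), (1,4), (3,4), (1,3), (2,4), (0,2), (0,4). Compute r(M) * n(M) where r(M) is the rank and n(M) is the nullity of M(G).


r(M) = |V| - c = 5 - 1 = 4.
nullity = |E| - r(M) = 9 - 4 = 5.
Product = 4 * 5 = 20.

20


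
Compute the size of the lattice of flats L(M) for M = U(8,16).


Flats of U(8,16): every subset of size < 8 is a flat, plus E itself.
Count = C(16,0) + C(16,1) + C(16,2) + C(16,3) + C(16,4) + C(16,5) + C(16,6) + C(16,7) + 1
     = 1 + 16 + 120 + 560 + 1820 + 4368 + 8008 + 11440 + 1
     = 26334.

26334


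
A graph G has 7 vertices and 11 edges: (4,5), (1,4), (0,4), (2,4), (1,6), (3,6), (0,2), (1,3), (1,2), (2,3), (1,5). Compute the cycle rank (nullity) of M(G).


Cycle rank (nullity) = |E| - r(M) = |E| - (|V| - c).
|E| = 11, |V| = 7, c = 1.
Nullity = 11 - (7 - 1) = 11 - 6 = 5.

5


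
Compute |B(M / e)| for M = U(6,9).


Contracting e from U(6,9) gives U(5,8).
Bases of U(5,8) = C(8,5) = 56.

56


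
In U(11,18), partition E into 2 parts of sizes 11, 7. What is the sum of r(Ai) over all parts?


r(Ai) = min(|Ai|, 11) for each part.
Sum = min(11,11) + min(7,11)
    = 11 + 7
    = 18.

18


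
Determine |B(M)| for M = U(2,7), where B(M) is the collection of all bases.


Bases of U(2,7) are all 2-element subsets of the 7-element ground set.
Number of bases = C(7,2).
C(7,2) = 7! / (2! * 5!) = 21.

21


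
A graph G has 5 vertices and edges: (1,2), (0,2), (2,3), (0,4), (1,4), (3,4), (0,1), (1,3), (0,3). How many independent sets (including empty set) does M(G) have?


An independent set in a graphic matroid is an acyclic edge subset.
G has 5 vertices and 9 edges.
Enumerate all 2^9 = 512 subsets, checking for acyclicity.
Total independent sets = 198.

198


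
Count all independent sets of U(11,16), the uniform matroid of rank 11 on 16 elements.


Independent sets of U(11,16) are all subsets of size <= 11.
Count = (16 choose 0) + (16 choose 1) + (16 choose 2) + (16 choose 3) + (16 choose 4) + (16 choose 5) + (16 choose 6) + (16 choose 7) + (16 choose 8) + (16 choose 9) + (16 choose 10) + (16 choose 11)
     = 1 + 16 + 120 + 560 + 1820 + 4368 + 8008 + 11440 + 12870 + 11440 + 8008 + 4368
     = 63019.

63019


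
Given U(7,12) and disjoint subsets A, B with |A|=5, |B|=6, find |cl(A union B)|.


|A union B| = 5 + 6 = 11 (disjoint).
In U(7,12), cl(S) = S if |S| < 7, else cl(S) = E.
Since 11 >= 7, cl(A union B) = E.
|cl(A union B)| = 12.

12


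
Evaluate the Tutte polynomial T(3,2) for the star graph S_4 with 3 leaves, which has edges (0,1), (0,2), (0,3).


A star on 4 vertices is a tree with 3 edges.
T(x,y) = x^(3) for any tree.
T(3,2) = 3^3 = 27.

27


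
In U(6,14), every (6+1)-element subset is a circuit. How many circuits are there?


In U(6,14), circuits are the (7)-element subsets.
Any set of 7 elements is dependent, and removing any one element gives
an independent set of size 6, so it is a minimal dependent set.
Number of circuits = C(14,7) = 14! / (7! * 7!) = 3432.

3432


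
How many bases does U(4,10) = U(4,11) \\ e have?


Deleting e from U(4,11) gives U(4,10) since n > r.
Bases of U(4,10) = (10 choose 4) = 210.

210


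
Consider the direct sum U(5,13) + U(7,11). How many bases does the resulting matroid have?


Bases of a direct sum M1 + M2: |B| = |B(M1)| * |B(M2)|.
|B(U(5,13))| = C(13,5) = 1287.
|B(U(7,11))| = C(11,7) = 330.
Total bases = 1287 * 330 = 424710.

424710


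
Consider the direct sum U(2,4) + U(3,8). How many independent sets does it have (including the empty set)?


For a direct sum, |I(M1+M2)| = |I(M1)| * |I(M2)|.
|I(U(2,4))| = sum C(4,k) for k=0..2 = 11.
|I(U(3,8))| = sum C(8,k) for k=0..3 = 93.
Total = 11 * 93 = 1023.

1023


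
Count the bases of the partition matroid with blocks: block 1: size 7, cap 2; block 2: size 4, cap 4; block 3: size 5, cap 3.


A basis picks exactly ci elements from block i.
Number of bases = product of C(|Si|, ci).
= C(7,2) * C(4,4) * C(5,3)
= 21 * 1 * 10
= 210.

210


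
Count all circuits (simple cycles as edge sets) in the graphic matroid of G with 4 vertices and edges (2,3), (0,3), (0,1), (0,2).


A circuit in a graphic matroid = edge set of a simple cycle.
G has 4 vertices and 4 edges.
Enumerating all minimal edge subsets forming cycles...
Total circuits found: 1.

1


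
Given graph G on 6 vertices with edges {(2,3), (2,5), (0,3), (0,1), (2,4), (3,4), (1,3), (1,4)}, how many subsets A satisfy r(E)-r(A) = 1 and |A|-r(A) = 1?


R(x,y) = sum over A in 2^E of x^(r(E)-r(A)) * y^(|A|-r(A)).
G has 6 vertices, 8 edges. r(E) = 5.
Enumerate all 2^8 = 256 subsets.
Count subsets with r(E)-r(A)=1 and |A|-r(A)=1: 33.

33


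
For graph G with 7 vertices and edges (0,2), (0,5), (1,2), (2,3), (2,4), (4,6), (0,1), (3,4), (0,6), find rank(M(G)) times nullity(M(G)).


r(M) = |V| - c = 7 - 1 = 6.
nullity = |E| - r(M) = 9 - 6 = 3.
Product = 6 * 3 = 18.

18


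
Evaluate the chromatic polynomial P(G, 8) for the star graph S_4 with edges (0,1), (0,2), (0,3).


P(tree, k) = k * (k-1)^(3) for any tree on 4 vertices.
P(8) = 8 * 7^3 = 8 * 343 = 2744.

2744


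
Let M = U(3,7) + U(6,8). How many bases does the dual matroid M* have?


(M1+M2)* = M1* + M2*.
M1* = U(4,7), bases: C(7,4) = 35.
M2* = U(2,8), bases: C(8,2) = 28.
|B(M*)| = 35 * 28 = 980.

980


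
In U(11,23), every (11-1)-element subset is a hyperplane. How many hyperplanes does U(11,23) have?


Hyperplanes of U(11,23) are flats of rank 10.
In a uniform matroid, these are exactly the (10)-element subsets.
Count = C(23,10) = 23! / (10! * 13!) = 1144066.

1144066


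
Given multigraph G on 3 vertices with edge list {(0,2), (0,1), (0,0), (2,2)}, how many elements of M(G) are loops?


In a graphic matroid, a loop is a self-loop edge (u,u) with rank 0.
Examining all 4 edges for self-loops...
Self-loops found: (0,0), (2,2)
Number of loops = 2.

2


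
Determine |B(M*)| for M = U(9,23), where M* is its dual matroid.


The dual of U(r,n) is U(n-r, n) = U(14,23).
Bases of U(14,23) are all (14)-element subsets.
|B(M*)| = C(23,14) = 817190.

817190


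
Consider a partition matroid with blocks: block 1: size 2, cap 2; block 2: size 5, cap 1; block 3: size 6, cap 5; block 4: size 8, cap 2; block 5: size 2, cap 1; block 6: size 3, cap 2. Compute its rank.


Rank of a partition matroid = sum of min(|Si|, ci) for each block.
= min(2,2) + min(5,1) + min(6,5) + min(8,2) + min(2,1) + min(3,2)
= 2 + 1 + 5 + 2 + 1 + 2
= 13.

13


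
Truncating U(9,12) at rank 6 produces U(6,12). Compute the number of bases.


Truncating U(9,12) to rank 6 gives U(6,12).
Bases of U(6,12) are all 6-element subsets of 12 elements.
Number of bases = C(12,6) = 12! / (6! * 6!) = 924.

924


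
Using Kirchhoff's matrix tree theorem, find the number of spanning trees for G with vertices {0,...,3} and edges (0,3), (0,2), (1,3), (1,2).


By Kirchhoff's matrix tree theorem, the number of spanning trees equals
the determinant of any cofactor of the Laplacian matrix L.
G has 4 vertices and 4 edges.
Computing the (3 x 3) cofactor determinant gives 4.

4


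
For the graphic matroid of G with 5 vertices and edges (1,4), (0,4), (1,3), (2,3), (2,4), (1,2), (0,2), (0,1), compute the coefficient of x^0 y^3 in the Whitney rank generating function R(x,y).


R(x,y) = sum over A in 2^E of x^(r(E)-r(A)) * y^(|A|-r(A)).
G has 5 vertices, 8 edges. r(E) = 4.
Enumerate all 2^8 = 256 subsets.
Count subsets with r(E)-r(A)=0 and |A|-r(A)=3: 8.

8


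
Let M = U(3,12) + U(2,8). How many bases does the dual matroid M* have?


(M1+M2)* = M1* + M2*.
M1* = U(9,12), bases: C(12,9) = 220.
M2* = U(6,8), bases: C(8,6) = 28.
|B(M*)| = 220 * 28 = 6160.

6160


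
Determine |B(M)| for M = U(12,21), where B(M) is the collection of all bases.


Bases of U(12,21) are all 12-element subsets of the 21-element ground set.
Number of bases = C(21,12).
C(21,12) = 293930.

293930


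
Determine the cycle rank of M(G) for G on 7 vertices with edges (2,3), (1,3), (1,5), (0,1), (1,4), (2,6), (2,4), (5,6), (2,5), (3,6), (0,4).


Cycle rank (nullity) = |E| - r(M) = |E| - (|V| - c).
|E| = 11, |V| = 7, c = 1.
Nullity = 11 - (7 - 1) = 11 - 6 = 5.

5


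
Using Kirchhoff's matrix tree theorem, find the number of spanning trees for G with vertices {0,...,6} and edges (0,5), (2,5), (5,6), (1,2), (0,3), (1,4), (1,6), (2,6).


By Kirchhoff's matrix tree theorem, the number of spanning trees equals
the determinant of any cofactor of the Laplacian matrix L.
G has 7 vertices and 8 edges.
Computing the (6 x 6) cofactor determinant gives 8.

8


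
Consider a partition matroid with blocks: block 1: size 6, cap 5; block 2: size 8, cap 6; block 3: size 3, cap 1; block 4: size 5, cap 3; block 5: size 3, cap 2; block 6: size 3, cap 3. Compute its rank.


Rank of a partition matroid = sum of min(|Si|, ci) for each block.
= min(6,5) + min(8,6) + min(3,1) + min(5,3) + min(3,2) + min(3,3)
= 5 + 6 + 1 + 3 + 2 + 3
= 20.

20


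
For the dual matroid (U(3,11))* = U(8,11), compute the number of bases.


The dual of U(r,n) is U(n-r, n) = U(8,11).
Bases of U(8,11) are all (8)-element subsets.
|B(M*)| = C(11,8) = 165.

165


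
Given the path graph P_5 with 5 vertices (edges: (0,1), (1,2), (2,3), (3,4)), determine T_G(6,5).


A path on 5 vertices is a tree with 4 edges.
T(x,y) = x^(4) for any tree.
T(6,5) = 6^4 = 1296.

1296


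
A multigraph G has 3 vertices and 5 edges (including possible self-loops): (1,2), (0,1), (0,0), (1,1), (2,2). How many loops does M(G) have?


In a graphic matroid, a loop is a self-loop edge (u,u) with rank 0.
Examining all 5 edges for self-loops...
Self-loops found: (0,0), (1,1), (2,2)
Number of loops = 3.

3


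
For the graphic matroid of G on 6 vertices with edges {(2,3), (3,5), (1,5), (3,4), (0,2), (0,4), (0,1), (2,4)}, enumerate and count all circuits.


A circuit in a graphic matroid = edge set of a simple cycle.
G has 6 vertices and 8 edges.
Enumerating all minimal edge subsets forming cycles...
Total circuits found: 7.

7


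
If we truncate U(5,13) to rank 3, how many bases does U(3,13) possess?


Truncating U(5,13) to rank 3 gives U(3,13).
Bases of U(3,13) are all 3-element subsets of 13 elements.
Number of bases = C(13,3) = (13 * 12 * 11) / (1 * 2 * 3) = 286.

286


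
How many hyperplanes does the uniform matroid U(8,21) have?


Hyperplanes of U(8,21) are flats of rank 7.
In a uniform matroid, these are exactly the (7)-element subsets.
Count = C(21,7) = 116280.

116280


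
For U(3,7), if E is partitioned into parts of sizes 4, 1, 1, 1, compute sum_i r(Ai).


r(Ai) = min(|Ai|, 3) for each part.
Sum = min(4,3) + min(1,3) + min(1,3) + min(1,3)
    = 3 + 1 + 1 + 1
    = 6.

6


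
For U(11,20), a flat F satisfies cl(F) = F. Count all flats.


Flats of U(11,20): every subset of size < 11 is a flat, plus E itself.
Count = (20 choose 0) + (20 choose 1) + (20 choose 2) + (20 choose 3) + (20 choose 4) + (20 choose 5) + (20 choose 6) + (20 choose 7) + (20 choose 8) + (20 choose 9) + (20 choose 10) + 1
     = 1 + 20 + 190 + 1140 + 4845 + 15504 + 38760 + 77520 + 125970 + 167960 + 184756 + 1
     = 616667.

616667


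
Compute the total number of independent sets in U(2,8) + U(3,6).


For a direct sum, |I(M1+M2)| = |I(M1)| * |I(M2)|.
|I(U(2,8))| = sum C(8,k) for k=0..2 = 37.
|I(U(3,6))| = sum C(6,k) for k=0..3 = 42.
Total = 37 * 42 = 1554.

1554


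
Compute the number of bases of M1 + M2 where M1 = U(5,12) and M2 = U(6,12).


Bases of a direct sum M1 + M2: |B| = |B(M1)| * |B(M2)|.
|B(U(5,12))| = C(12,5) = 792.
|B(U(6,12))| = C(12,6) = 924.
Total bases = 792 * 924 = 731808.

731808


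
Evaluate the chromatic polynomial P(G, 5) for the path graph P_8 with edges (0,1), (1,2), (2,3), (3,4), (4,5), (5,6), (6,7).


P(P_8, k) = k * (k-1)^(7).
P(5) = 5 * 4^7 = 5 * 16384 = 81920.

81920


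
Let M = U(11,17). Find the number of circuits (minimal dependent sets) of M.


In U(11,17), circuits are the (12)-element subsets.
Any set of 12 elements is dependent, and removing any one element gives
an independent set of size 11, so it is a minimal dependent set.
Number of circuits = C(17,12) = 6188.

6188


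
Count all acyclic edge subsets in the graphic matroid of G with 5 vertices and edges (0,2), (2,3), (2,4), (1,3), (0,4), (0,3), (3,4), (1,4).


An independent set in a graphic matroid is an acyclic edge subset.
G has 5 vertices and 8 edges.
Enumerate all 2^8 = 256 subsets, checking for acyclicity.
Total independent sets = 128.

128


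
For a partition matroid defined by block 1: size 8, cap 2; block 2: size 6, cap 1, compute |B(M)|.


A basis picks exactly ci elements from block i.
Number of bases = product of C(|Si|, ci).
= C(8,2) * C(6,1)
= 28 * 6
= 168.

168


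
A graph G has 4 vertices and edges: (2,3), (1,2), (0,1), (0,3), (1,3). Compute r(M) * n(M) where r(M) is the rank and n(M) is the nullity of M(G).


r(M) = |V| - c = 4 - 1 = 3.
nullity = |E| - r(M) = 5 - 3 = 2.
Product = 3 * 2 = 6.

6


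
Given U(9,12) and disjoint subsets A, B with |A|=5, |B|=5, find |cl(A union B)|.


|A union B| = 5 + 5 = 10 (disjoint).
In U(9,12), cl(S) = S if |S| < 9, else cl(S) = E.
Since 10 >= 9, cl(A union B) = E.
|cl(A union B)| = 12.

12


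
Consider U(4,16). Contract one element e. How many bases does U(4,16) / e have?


Contracting e from U(4,16) gives U(3,15).
Bases of U(3,15) = C(15,3) = 15! / (3! * 12!) = 455.

455


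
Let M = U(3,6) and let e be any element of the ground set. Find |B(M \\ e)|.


Deleting e from U(3,6) gives U(3,5) since n > r.
Bases of U(3,5) = (5 choose 3) = 10.

10


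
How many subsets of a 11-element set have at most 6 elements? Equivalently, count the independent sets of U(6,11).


Independent sets of U(6,11) are all subsets of size <= 6.
Count = C(11,0) + C(11,1) + C(11,2) + C(11,3) + C(11,4) + C(11,5) + C(11,6)
     = 1 + 11 + 55 + 165 + 330 + 462 + 462
     = 1486.

1486


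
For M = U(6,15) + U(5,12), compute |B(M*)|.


(M1+M2)* = M1* + M2*.
M1* = U(9,15), bases: C(15,9) = 5005.
M2* = U(7,12), bases: C(12,7) = 792.
|B(M*)| = 5005 * 792 = 3963960.

3963960


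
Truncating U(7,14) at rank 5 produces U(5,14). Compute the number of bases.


Truncating U(7,14) to rank 5 gives U(5,14).
Bases of U(5,14) are all 5-element subsets of 14 elements.
Number of bases = C(14,5) = 14! / (5! * 9!) = 2002.

2002


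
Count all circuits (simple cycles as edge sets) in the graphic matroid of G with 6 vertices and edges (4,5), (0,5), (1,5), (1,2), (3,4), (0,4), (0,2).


A circuit in a graphic matroid = edge set of a simple cycle.
G has 6 vertices and 7 edges.
Enumerating all minimal edge subsets forming cycles...
Total circuits found: 3.

3


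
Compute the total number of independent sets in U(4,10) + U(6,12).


For a direct sum, |I(M1+M2)| = |I(M1)| * |I(M2)|.
|I(U(4,10))| = sum C(10,k) for k=0..4 = 386.
|I(U(6,12))| = sum C(12,k) for k=0..6 = 2510.
Total = 386 * 2510 = 968860.

968860


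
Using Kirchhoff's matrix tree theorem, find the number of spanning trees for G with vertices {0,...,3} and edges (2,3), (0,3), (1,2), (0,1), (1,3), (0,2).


By Kirchhoff's matrix tree theorem, the number of spanning trees equals
the determinant of any cofactor of the Laplacian matrix L.
G has 4 vertices and 6 edges.
Computing the (3 x 3) cofactor determinant gives 16.

16


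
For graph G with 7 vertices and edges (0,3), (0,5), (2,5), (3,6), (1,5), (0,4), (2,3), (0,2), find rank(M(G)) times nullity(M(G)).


r(M) = |V| - c = 7 - 1 = 6.
nullity = |E| - r(M) = 8 - 6 = 2.
Product = 6 * 2 = 12.

12


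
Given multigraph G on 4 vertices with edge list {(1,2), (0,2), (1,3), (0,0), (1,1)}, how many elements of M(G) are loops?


In a graphic matroid, a loop is a self-loop edge (u,u) with rank 0.
Examining all 5 edges for self-loops...
Self-loops found: (0,0), (1,1)
Number of loops = 2.

2


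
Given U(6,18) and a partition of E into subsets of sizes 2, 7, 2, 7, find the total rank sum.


r(Ai) = min(|Ai|, 6) for each part.
Sum = min(2,6) + min(7,6) + min(2,6) + min(7,6)
    = 2 + 6 + 2 + 6
    = 16.

16


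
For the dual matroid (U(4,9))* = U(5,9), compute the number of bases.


The dual of U(r,n) is U(n-r, n) = U(5,9).
Bases of U(5,9) are all (5)-element subsets.
|B(M*)| = C(9,5) = 126.

126


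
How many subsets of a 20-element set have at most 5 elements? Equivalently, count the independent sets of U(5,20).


Independent sets of U(5,20) are all subsets of size <= 5.
Count = C(20,0) + C(20,1) + C(20,2) + C(20,3) + C(20,4) + C(20,5)
     = 1 + 20 + 190 + 1140 + 4845 + 15504
     = 21700.

21700


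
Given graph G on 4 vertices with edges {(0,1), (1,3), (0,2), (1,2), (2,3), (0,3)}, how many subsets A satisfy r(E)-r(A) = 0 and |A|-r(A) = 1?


R(x,y) = sum over A in 2^E of x^(r(E)-r(A)) * y^(|A|-r(A)).
G has 4 vertices, 6 edges. r(E) = 3.
Enumerate all 2^6 = 64 subsets.
Count subsets with r(E)-r(A)=0 and |A|-r(A)=1: 15.

15


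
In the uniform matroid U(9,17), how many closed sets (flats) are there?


Flats of U(9,17): every subset of size < 9 is a flat, plus E itself.
Count = C(17,0) + C(17,1) + C(17,2) + C(17,3) + C(17,4) + C(17,5) + C(17,6) + C(17,7) + C(17,8) + 1
     = 1 + 17 + 136 + 680 + 2380 + 6188 + 12376 + 19448 + 24310 + 1
     = 65537.

65537


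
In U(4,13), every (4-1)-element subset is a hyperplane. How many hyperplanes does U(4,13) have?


Hyperplanes of U(4,13) are flats of rank 3.
In a uniform matroid, these are exactly the (3)-element subsets.
Count = C(13,3) = (13 * 12 * 11) / (1 * 2 * 3) = 286.

286


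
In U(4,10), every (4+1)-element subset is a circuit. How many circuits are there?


In U(4,10), circuits are the (5)-element subsets.
Any set of 5 elements is dependent, and removing any one element gives
an independent set of size 4, so it is a minimal dependent set.
Number of circuits = (10 choose 5) = 252.

252


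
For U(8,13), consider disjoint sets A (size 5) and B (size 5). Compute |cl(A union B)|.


|A union B| = 5 + 5 = 10 (disjoint).
In U(8,13), cl(S) = S if |S| < 8, else cl(S) = E.
Since 10 >= 8, cl(A union B) = E.
|cl(A union B)| = 13.

13


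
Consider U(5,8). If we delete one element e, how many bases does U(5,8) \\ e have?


Deleting e from U(5,8) gives U(5,7) since n > r.
Bases of U(5,7) = (7 choose 5) = 21.

21


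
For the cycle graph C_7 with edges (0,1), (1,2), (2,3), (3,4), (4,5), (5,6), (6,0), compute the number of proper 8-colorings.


P(C_7, k) = (k-1)^7 + (-1)^7*(k-1).
P(8) = (7)^7 - 7
= 823543 - 7 = 823536.

823536


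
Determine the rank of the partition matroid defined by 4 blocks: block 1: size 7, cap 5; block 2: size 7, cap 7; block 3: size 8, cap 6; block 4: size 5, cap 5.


Rank of a partition matroid = sum of min(|Si|, ci) for each block.
= min(7,5) + min(7,7) + min(8,6) + min(5,5)
= 5 + 7 + 6 + 5
= 23.

23


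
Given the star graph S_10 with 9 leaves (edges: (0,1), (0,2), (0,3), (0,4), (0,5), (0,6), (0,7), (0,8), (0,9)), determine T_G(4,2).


A star on 10 vertices is a tree with 9 edges.
T(x,y) = x^(9) for any tree.
T(4,2) = 4^9 = 262144.

262144
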